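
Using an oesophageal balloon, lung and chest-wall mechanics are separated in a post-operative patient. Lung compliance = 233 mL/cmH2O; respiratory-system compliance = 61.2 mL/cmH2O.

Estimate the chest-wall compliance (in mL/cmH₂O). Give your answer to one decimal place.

1/Ccw = 1/Crs − 1/CL.
1/Ccw = 1/61.2 − 1/233 = 0.01205.
Ccw = 82.988 mL/cmH2O.

83.0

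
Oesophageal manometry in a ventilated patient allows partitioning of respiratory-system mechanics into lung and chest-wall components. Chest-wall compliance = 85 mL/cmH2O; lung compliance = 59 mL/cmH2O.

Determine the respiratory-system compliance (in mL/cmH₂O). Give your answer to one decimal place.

Lung and chest wall are elastances in series: 1/Crs = 1/CL + 1/Ccw.
1/Crs = 1/59 + 1/85 = 0.02871.
Crs = 34.831 mL/cmH2O.

34.8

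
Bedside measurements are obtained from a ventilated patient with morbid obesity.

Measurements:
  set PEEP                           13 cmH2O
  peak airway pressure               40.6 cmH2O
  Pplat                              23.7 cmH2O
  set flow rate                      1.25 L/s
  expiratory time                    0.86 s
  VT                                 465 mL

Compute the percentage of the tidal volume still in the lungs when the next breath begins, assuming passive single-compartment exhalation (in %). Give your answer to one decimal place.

23.1

R = (PIP − Pplat)/V̇ = (40.6 − 23.7) / 1.25 = 16.9/1.25 = 13.52 cmH2O·s/L.
C = Vt/(Pplat − PEEP) = 465.0 / (23.7 − 13) = 465.0/10.7 = 43.458 mL/cmH2O.
τ = R × C = 13.52 × 0.04346 L/cmH2O = 0.5876 s.
Fraction remaining at end-expiration = e^(−Te/τ) = e^(−0.86/0.5876) = 0.2314 → 23.14%.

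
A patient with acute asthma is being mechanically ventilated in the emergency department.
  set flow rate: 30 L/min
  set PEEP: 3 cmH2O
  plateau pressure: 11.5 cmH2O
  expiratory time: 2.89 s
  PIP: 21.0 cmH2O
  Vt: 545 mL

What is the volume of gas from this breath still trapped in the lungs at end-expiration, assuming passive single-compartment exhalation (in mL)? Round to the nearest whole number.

Flow: 30 L/min ÷ 60 = 0.5 L/s.
R = (PIP − Pplat)/V̇ = (21.0 − 11.5) / 0.5 = 9.5/0.5 = 19.0 cmH2O·s/L.
C = Vt/(Pplat − PEEP) = 545.0 / (11.5 − 3) = 545.0/8.5 = 64.118 mL/cmH2O.
τ = R × C = 19.0 × 0.06412 L/cmH2O = 1.218 s.
Fraction remaining = e^(−Te/τ) = e^(−2.89/1.218) = 0.09322.
Trapped volume = 545.0 × 0.09322 = 50.805 mL.

51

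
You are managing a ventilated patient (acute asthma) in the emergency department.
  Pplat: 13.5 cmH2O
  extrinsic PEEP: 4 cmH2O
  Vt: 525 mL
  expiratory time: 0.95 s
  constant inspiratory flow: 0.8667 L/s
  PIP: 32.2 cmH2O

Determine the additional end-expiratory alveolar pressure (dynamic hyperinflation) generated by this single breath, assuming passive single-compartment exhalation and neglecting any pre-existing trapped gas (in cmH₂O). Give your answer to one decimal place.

R = (PIP − Pplat)/V̇ = (32.2 − 13.5) / 0.8667 = 18.7/0.8667 = 21.576 cmH2O·s/L.
C = Vt/(Pplat − PEEP) = 525.0 / (13.5 − 4) = 525.0/9.5 = 55.263 mL/cmH2O.
τ = R × C = 21.576 × 0.05526 L/cmH2O = 1.192 s.
Fraction remaining = e^(−Te/τ) = e^(−0.95/1.192) = 0.4507; trapped volume = 525.0 × 0.4507 = 236.62 mL.
Additional alveolar pressure from trapping ≈ V_trapped / C = 236.62 / 55.263 = 4.282 cmH2O.

4.3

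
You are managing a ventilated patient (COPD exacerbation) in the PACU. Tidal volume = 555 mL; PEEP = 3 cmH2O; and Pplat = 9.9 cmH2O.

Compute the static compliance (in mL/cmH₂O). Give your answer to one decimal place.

Cstat = Vt / (Pplat − PEEP) = 555 / (9.9 − 3) = 555 / 6.9 = 80.435 mL/cmH2O.

80.4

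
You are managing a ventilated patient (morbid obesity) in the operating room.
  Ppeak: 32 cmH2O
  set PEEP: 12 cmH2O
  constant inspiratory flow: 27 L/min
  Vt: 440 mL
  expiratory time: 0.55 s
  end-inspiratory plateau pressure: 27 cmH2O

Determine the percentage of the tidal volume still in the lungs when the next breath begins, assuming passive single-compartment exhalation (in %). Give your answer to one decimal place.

18.5

Flow: 27 L/min ÷ 60 = 0.45 L/s.
R = (PIP − Pplat)/V̇ = (32 − 27) / 0.45 = 5.0/0.45 = 11.111 cmH2O·s/L.
C = Vt/(Pplat − PEEP) = 440.0 / (27 − 12) = 440.0/15.0 = 29.333 mL/cmH2O.
τ = R × C = 11.111 × 0.02933 L/cmH2O = 0.3259 s.
Fraction remaining at end-expiration = e^(−Te/τ) = e^(−0.55/0.3259) = 0.185 → 18.5%.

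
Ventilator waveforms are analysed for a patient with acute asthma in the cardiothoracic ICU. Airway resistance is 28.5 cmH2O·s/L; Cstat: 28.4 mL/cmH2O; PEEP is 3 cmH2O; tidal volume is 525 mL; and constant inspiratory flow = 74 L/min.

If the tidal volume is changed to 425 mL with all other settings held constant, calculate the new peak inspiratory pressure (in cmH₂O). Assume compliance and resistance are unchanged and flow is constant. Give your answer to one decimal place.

Flow: 74 L/min ÷ 60 = 1.2333 L/s.
PIP = Vt/C + R·V̇ + PEEP (constant-flow equation of motion).
Only the elastic term changes: ΔPIP = ΔVt / C = (425 − 525) / 28.4 = -3.521 cmH2O.
Original PIP = 525/28.4 + 28.5×1.2333 + 3 = 56.635 cmH2O; new PIP = 56.635 + (-3.521) = 53.114 cmH2O.

53.1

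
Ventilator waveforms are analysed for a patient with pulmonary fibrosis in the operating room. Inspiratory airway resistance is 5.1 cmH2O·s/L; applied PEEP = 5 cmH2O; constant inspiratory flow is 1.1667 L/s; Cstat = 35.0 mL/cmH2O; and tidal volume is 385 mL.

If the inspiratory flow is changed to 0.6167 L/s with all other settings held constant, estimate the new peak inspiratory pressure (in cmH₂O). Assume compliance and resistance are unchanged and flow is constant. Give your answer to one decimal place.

PIP = Vt/C + R·V̇ + PEEP (constant-flow equation of motion).
Only the resistive term changes: ΔPIP = R × ΔV̇ = 5.1 × (0.6167 − 1.1667) = 5.1 × -0.55 = -2.805 cmH2O.
Original PIP = 385/35.0 + 5.1×1.1667 + 5 = 21.95 cmH2O; new PIP = 21.95 + (-2.805) = 19.145 cmH2O.

19.1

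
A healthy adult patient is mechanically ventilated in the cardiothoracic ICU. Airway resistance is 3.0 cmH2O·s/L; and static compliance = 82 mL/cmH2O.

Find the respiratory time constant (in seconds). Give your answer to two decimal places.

0.25

τ = R × C = 3.0 × 82 mL/cmH2O = 3.0 × 0.082 L/cmH2O = 0.246 s.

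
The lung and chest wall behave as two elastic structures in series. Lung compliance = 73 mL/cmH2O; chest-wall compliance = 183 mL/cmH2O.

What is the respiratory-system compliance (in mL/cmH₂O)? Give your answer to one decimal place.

52.2

Lung and chest wall are elastances in series: 1/Crs = 1/CL + 1/Ccw.
1/Crs = 1/73 + 1/183 = 0.01916.
Crs = 52.192 mL/cmH2O.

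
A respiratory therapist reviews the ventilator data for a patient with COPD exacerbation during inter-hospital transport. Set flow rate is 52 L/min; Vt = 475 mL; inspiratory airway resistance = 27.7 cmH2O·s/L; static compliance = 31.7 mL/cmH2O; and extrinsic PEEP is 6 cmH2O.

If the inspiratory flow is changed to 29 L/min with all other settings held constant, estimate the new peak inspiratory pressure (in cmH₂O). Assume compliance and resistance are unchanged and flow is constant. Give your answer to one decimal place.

34.4

Flow: 52 L/min ÷ 60 = 0.8667 L/s.
New flow: 29 L/min ÷ 60 = 0.4833 L/s.
PIP = Vt/C + R·V̇ + PEEP (constant-flow equation of motion).
Only the resistive term changes: ΔPIP = R × ΔV̇ = 27.7 × (0.4833 − 0.8667) = 27.7 × -0.3834 = -10.62 cmH2O.
Original PIP = 475/31.7 + 27.7×0.8667 + 6 = 44.992 cmH2O; new PIP = 44.992 + (-10.62) = 34.372 cmH2O.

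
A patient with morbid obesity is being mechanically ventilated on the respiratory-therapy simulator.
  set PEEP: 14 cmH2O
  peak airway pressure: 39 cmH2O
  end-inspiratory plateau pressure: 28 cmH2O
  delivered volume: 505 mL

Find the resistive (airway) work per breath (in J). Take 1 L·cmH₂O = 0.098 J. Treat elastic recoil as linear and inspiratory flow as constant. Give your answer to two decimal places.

0.54

With constant inspiratory flow the resistive pressure is constant at PIP − Pplat = 39 − 28 = 11.0 cmH2O, so resistive work = 11.0 × 0.505 = 5.555 L·cmH2O.
× 0.098 J/(L·cmH2O) → 0.5444 J.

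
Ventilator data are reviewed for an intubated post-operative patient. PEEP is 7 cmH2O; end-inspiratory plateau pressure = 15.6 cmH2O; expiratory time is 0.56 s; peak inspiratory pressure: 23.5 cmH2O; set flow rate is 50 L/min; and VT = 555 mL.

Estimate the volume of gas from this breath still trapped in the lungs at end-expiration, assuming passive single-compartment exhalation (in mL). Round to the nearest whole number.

222

Flow: 50 L/min ÷ 60 = 0.8333 L/s.
R = (PIP − Pplat)/V̇ = (23.5 − 15.6) / 0.8333 = 7.9/0.8333 = 9.48 cmH2O·s/L.
C = Vt/(Pplat − PEEP) = 555.0 / (15.6 − 7) = 555.0/8.6 = 64.535 mL/cmH2O.
τ = R × C = 9.48 × 0.06454 L/cmH2O = 0.6118 s.
Fraction remaining = e^(−Te/τ) = e^(−0.56/0.6118) = 0.4004.
Trapped volume = 555.0 × 0.4004 = 222.22 mL.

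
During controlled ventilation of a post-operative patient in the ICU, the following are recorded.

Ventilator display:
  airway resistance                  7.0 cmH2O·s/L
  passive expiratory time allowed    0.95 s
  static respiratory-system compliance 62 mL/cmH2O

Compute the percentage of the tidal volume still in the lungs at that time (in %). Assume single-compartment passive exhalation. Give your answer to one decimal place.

11.2

τ = R × C = 7.0 × 62 mL/cmH2O = 7.0 × 0.062 L/cmH2O = 0.434 s.
Passive exhalation: V(t)/V₀ = e^(−t/τ) = e^(−0.95/0.434) = 0.112.
Fraction remaining = 0.112 → 11.2%.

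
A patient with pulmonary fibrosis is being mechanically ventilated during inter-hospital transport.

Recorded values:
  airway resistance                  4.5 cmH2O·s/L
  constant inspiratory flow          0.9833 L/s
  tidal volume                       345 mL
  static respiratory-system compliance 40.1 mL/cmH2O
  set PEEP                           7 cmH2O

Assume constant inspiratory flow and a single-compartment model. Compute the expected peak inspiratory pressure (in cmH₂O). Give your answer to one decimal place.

20.0

Equation of motion (constant flow): PIP = Vt/C + R·V̇ + PEEP.
PIP = 345/40.1 + 4.5×0.9833 + 7 = 8.603 + 4.425 + 7 = 20.028 cmH2O.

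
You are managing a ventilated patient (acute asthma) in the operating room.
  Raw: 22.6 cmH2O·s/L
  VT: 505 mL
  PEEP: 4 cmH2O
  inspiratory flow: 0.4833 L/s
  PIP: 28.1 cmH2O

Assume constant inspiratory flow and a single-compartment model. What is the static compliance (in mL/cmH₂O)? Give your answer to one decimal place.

Equation of motion (constant flow): PIP = Vt/C + R·V̇ + PEEP.
Vt/C = PIP − R·V̇ − PEEP = 28.1 − 22.6×0.4833 − 4 = 28.1 − 10.923 − 4 = 13.177 cmH2O.
C = Vt / 13.177 = 505 / 13.177 = 38.324 mL/cmH2O.

38.3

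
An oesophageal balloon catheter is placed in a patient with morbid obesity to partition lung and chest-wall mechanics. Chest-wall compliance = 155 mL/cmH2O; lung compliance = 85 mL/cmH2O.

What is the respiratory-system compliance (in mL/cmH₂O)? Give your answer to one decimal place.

54.9

Lung and chest wall are elastances in series: 1/Crs = 1/CL + 1/Ccw.
1/Crs = 1/85 + 1/155 = 0.01822.
Crs = 54.885 mL/cmH2O.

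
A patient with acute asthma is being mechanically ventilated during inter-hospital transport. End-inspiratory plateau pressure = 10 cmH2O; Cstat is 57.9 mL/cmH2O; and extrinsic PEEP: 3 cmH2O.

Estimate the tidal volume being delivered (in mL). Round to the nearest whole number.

Vt = Cstat × (Pplat − PEEP) = 57.9 × (10 − 3) = 57.9 × 7.0 = 405.3 mL.

405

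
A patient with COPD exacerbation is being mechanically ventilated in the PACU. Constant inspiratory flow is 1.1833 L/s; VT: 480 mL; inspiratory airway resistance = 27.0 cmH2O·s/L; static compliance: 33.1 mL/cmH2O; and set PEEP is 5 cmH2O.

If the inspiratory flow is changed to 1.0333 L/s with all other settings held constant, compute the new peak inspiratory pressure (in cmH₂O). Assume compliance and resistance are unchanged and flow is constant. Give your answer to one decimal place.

PIP = Vt/C + R·V̇ + PEEP (constant-flow equation of motion).
Only the resistive term changes: ΔPIP = R × ΔV̇ = 27.0 × (1.0333 − 1.1833) = 27.0 × -0.15 = -4.05 cmH2O.
Original PIP = 480/33.1 + 27.0×1.1833 + 5 = 51.451 cmH2O; new PIP = 51.451 + (-4.05) = 47.401 cmH2O.

47.4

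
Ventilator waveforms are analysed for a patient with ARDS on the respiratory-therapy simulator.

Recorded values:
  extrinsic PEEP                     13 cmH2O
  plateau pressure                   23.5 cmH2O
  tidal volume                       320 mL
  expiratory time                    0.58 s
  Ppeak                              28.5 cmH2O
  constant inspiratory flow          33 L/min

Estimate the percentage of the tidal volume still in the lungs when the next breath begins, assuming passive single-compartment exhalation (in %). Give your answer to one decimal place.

12.3

Flow: 33 L/min ÷ 60 = 0.55 L/s.
R = (PIP − Pplat)/V̇ = (28.5 − 23.5) / 0.55 = 5.0/0.55 = 9.091 cmH2O·s/L.
C = Vt/(Pplat − PEEP) = 320.0 / (23.5 − 13) = 320.0/10.5 = 30.476 mL/cmH2O.
τ = R × C = 9.091 × 0.03048 L/cmH2O = 0.2771 s.
Fraction remaining at end-expiration = e^(−Te/τ) = e^(−0.58/0.2771) = 0.1233 → 12.33%.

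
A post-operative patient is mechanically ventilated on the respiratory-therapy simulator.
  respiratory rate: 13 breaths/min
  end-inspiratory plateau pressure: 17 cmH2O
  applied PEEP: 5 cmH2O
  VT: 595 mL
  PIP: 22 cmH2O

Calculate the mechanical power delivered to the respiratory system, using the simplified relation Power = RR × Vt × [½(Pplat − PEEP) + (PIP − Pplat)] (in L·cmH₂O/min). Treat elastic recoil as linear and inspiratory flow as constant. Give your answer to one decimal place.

85.1

Per-breath work = Vt × [½(Pplat−PEEP) + (PIP−Pplat)] = 0.595 × [0.5×12.0 + 5.0] = 0.595 × 11.0 = 6.545 L·cmH2O.
Power = 13 × 6.545 = 85.085 L·cmH2O/min.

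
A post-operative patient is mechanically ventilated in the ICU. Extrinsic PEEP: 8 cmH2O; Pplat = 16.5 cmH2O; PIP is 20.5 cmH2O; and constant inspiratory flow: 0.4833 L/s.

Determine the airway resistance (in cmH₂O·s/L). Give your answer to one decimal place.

Raw = (PIP − Pplat) / flow = (20.5 − 16.5) / 0.4833 = 4.0 / 0.4833 = 8.276 cmH2O·s/L.

8.3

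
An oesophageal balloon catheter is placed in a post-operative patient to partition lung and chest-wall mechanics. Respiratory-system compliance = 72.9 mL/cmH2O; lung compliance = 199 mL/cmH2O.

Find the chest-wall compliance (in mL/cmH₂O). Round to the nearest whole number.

115

1/Ccw = 1/Crs − 1/CL.
1/Ccw = 1/72.9 − 1/199 = 0.008692.
Ccw = 115.05 mL/cmH2O.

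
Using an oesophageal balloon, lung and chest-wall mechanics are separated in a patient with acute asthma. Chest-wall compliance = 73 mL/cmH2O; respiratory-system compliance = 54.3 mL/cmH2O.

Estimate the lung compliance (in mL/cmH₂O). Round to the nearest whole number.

1/CL = 1/Crs − 1/Ccw.
1/CL = 1/54.3 − 1/73 = 0.004718.
CL = 211.95 mL/cmH2O.

212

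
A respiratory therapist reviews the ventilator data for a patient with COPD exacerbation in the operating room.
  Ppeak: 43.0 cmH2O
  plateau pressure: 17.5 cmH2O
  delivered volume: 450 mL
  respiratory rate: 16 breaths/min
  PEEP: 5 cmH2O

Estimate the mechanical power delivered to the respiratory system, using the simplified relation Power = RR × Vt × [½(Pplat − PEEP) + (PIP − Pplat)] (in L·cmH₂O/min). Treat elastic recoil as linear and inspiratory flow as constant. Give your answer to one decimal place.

228.6

Per-breath work = Vt × [½(Pplat−PEEP) + (PIP−Pplat)] = 0.450 × [0.5×12.5 + 25.5] = 0.450 × 31.75 = 14.288 L·cmH2O.
Power = 16 × 14.288 = 228.61 L·cmH2O/min.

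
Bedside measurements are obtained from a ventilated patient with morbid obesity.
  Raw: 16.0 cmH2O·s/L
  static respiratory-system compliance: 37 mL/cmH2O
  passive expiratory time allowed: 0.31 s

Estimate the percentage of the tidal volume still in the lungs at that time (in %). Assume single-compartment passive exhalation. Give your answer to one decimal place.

59.2

τ = R × C = 16.0 × 37 mL/cmH2O = 16.0 × 0.037 L/cmH2O = 0.592 s.
Passive exhalation: V(t)/V₀ = e^(−t/τ) = e^(−0.31/0.592) = 0.5924.
Fraction remaining = 0.5924 → 59.24%.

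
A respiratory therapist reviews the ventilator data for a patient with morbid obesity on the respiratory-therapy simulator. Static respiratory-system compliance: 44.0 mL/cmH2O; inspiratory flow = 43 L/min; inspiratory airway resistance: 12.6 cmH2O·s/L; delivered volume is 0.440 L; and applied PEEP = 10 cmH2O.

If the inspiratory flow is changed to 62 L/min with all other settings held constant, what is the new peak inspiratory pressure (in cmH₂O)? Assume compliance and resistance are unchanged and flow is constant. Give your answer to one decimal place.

Flow: 43 L/min ÷ 60 = 0.7167 L/s.
New flow: 62 L/min ÷ 60 = 1.0333 L/s.
PIP = Vt/C + R·V̇ + PEEP (constant-flow equation of motion).
Only the resistive term changes: ΔPIP = R × ΔV̇ = 12.6 × (1.0333 − 0.7167) = 12.6 × 0.3166 = 3.989 cmH2O.
Original PIP = 440/44.0 + 12.6×0.7167 + 10 = 29.03 cmH2O; new PIP = 29.03 + (3.989) = 33.019 cmH2O.

33.0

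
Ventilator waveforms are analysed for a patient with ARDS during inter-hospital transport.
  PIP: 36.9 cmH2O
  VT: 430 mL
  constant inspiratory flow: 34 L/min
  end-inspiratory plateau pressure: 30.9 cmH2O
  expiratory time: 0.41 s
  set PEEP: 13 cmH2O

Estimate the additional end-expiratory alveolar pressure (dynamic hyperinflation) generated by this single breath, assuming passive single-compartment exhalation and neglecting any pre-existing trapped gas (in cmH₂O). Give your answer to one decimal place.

3.6

Flow: 34 L/min ÷ 60 = 0.5667 L/s.
R = (PIP − Pplat)/V̇ = (36.9 − 30.9) / 0.5667 = 6.0/0.5667 = 10.588 cmH2O·s/L.
C = Vt/(Pplat − PEEP) = 430.0 / (30.9 − 13) = 430.0/17.9 = 24.022 mL/cmH2O.
τ = R × C = 10.588 × 0.02402 L/cmH2O = 0.2543 s.
Fraction remaining = e^(−Te/τ) = e^(−0.41/0.2543) = 0.1994; trapped volume = 430.0 × 0.1994 = 85.742 mL.
Additional alveolar pressure from trapping ≈ V_trapped / C = 85.742 / 24.022 = 3.569 cmH2O.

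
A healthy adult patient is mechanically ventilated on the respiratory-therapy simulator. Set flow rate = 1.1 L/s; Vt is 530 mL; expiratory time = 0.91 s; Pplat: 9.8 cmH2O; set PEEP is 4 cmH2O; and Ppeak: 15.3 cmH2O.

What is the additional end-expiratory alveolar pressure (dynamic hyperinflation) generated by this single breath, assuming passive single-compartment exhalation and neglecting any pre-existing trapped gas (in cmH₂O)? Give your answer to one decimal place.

0.8

R = (PIP − Pplat)/V̇ = (15.3 − 9.8) / 1.1 = 5.5/1.1 = 5.0 cmH2O·s/L.
C = Vt/(Pplat − PEEP) = 530.0 / (9.8 − 4) = 530.0/5.8 = 91.379 mL/cmH2O.
τ = R × C = 5.0 × 0.09138 L/cmH2O = 0.4569 s.
Fraction remaining = e^(−Te/τ) = e^(−0.91/0.4569) = 0.1365; trapped volume = 530.0 × 0.1365 = 72.345 mL.
Additional alveolar pressure from trapping ≈ V_trapped / C = 72.345 / 91.379 = 0.7917 cmH2O.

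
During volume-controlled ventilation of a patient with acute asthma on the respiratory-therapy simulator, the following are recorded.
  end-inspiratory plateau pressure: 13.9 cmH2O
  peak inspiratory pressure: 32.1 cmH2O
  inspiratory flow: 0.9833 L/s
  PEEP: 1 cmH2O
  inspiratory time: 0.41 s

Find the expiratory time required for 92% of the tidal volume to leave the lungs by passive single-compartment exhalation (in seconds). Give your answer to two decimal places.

Vt = flow × Ti = 0.9833 L/s × 0.41 s × 1000 mL/L = 403.15 mL.
R = (PIP − Pplat)/V̇ = (32.1 − 13.9) / 0.9833 = 18.2/0.9833 = 18.509 cmH2O·s/L.
C = Vt/(Pplat − PEEP) = 403.15 / (13.9 − 1) = 403.15/12.9 = 31.252 mL/cmH2O.
τ = R × C = 18.509 × 0.03125 L/cmH2O = 0.5784 s.
t = −τ·ln(1 − 0.92) = −0.5784·ln(0.08) = 1.461 s.

1.46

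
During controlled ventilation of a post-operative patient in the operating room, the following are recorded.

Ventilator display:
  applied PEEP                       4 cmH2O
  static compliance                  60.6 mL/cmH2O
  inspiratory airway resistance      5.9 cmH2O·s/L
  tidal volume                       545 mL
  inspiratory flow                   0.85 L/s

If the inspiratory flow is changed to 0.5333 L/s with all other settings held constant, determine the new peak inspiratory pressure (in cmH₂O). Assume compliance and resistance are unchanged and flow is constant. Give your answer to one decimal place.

PIP = Vt/C + R·V̇ + PEEP (constant-flow equation of motion).
Only the resistive term changes: ΔPIP = R × ΔV̇ = 5.9 × (0.5333 − 0.85) = 5.9 × -0.3167 = -1.869 cmH2O.
Original PIP = 545/60.6 + 5.9×0.85 + 4 = 18.008 cmH2O; new PIP = 18.008 + (-1.869) = 16.139 cmH2O.

16.1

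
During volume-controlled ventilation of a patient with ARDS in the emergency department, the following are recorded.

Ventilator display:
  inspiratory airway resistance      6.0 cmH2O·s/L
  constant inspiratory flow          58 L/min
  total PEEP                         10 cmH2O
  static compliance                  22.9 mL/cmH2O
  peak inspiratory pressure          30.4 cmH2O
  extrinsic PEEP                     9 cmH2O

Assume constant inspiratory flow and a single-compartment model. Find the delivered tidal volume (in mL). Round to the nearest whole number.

Flow: 58 L/min ÷ 60 = 0.9667 L/s.
Total PEEP = 10 cmH2O (set 9 + intrinsic 1); this is the baseline alveolar pressure.
Equation of motion (constant flow): PIP = Vt/C + R·V̇ + PEEP.
Vt/C = PIP − R·V̇ − PEEP = 30.4 − 5.8 − 10 = 14.6 cmH2O.
Vt = C × 14.6 = 22.9 × 14.6 = 334.34 mL.

334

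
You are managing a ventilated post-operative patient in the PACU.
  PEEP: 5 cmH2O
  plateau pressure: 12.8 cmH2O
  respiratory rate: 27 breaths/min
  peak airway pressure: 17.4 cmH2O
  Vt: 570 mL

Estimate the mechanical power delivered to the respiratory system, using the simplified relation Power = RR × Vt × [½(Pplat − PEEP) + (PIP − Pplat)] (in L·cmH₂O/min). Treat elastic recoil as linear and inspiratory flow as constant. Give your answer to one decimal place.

130.8

Per-breath work = Vt × [½(Pplat−PEEP) + (PIP−Pplat)] = 0.570 × [0.5×7.8 + 4.6] = 0.570 × 8.5 = 4.845 L·cmH2O.
Power = 27 × 4.845 = 130.82 L·cmH2O/min.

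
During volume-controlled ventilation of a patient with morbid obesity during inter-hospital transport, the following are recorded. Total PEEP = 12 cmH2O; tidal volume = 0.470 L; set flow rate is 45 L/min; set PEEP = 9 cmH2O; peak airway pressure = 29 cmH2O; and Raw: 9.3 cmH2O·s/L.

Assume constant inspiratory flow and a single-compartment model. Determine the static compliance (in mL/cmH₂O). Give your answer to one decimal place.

46.9

Flow: 45 L/min ÷ 60 = 0.75 L/s.
Total PEEP = 12 cmH2O (set 9 + intrinsic 3); this is the baseline alveolar pressure.
Equation of motion (constant flow): PIP = Vt/C + R·V̇ + PEEP.
Vt/C = PIP − R·V̇ − PEEP = 29 − 9.3×0.75 − 12 = 29 − 6.975 − 12 = 10.025 cmH2O.
C = Vt / 10.025 = 470 / 10.025 = 46.883 mL/cmH2O.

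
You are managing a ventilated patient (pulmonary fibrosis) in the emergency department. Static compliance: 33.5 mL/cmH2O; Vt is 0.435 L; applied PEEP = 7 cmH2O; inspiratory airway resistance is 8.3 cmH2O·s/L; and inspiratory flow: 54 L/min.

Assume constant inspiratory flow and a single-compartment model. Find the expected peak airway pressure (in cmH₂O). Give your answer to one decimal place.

Flow: 54 L/min ÷ 60 = 0.9 L/s.
Equation of motion (constant flow): PIP = Vt/C + R·V̇ + PEEP.
PIP = 435/33.5 + 8.3×0.9 + 7 = 12.985 + 7.47 + 7 = 27.455 cmH2O.

27.5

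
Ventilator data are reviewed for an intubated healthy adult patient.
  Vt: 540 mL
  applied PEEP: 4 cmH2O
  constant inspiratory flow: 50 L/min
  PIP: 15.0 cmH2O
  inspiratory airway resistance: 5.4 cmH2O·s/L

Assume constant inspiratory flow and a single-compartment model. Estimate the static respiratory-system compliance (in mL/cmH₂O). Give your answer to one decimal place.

Flow: 50 L/min ÷ 60 = 0.8333 L/s.
Equation of motion (constant flow): PIP = Vt/C + R·V̇ + PEEP.
Vt/C = PIP − R·V̇ − PEEP = 15.0 − 5.4×0.8333 − 4 = 15.0 − 4.5 − 4 = 6.5 cmH2O.
C = Vt / 6.5 = 540 / 6.5 = 83.077 mL/cmH2O.

83.1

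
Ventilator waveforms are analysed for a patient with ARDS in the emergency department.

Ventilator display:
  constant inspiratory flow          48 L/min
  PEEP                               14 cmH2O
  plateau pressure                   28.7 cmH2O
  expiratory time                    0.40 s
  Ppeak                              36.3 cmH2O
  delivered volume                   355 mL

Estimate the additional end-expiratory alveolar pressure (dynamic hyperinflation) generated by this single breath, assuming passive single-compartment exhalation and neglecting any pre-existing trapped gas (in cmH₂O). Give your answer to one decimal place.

2.6

Flow: 48 L/min ÷ 60 = 0.8 L/s.
R = (PIP − Pplat)/V̇ = (36.3 − 28.7) / 0.8 = 7.6/0.8 = 9.5 cmH2O·s/L.
C = Vt/(Pplat − PEEP) = 355.0 / (28.7 − 14) = 355.0/14.7 = 24.15 mL/cmH2O.
τ = R × C = 9.5 × 0.02415 L/cmH2O = 0.2294 s.
Fraction remaining = e^(−Te/τ) = e^(−0.40/0.2294) = 0.1749; trapped volume = 355.0 × 0.1749 = 62.09 mL.
Additional alveolar pressure from trapping ≈ V_trapped / C = 62.09 / 24.15 = 2.571 cmH2O.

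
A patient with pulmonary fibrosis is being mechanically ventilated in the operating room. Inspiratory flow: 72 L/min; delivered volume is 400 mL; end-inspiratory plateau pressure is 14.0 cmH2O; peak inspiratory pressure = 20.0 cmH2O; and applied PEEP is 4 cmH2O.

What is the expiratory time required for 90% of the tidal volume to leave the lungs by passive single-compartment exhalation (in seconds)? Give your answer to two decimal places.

0.46

Flow: 72 L/min ÷ 60 = 1.2 L/s.
R = (PIP − Pplat)/V̇ = (20.0 − 14.0) / 1.2 = 6.0/1.2 = 5.0 cmH2O·s/L.
C = Vt/(Pplat − PEEP) = 400.0 / (14.0 − 4) = 400.0/10.0 = 40.0 mL/cmH2O.
τ = R × C = 5.0 × 0.04 L/cmH2O = 0.2 s.
t = −τ·ln(1 − 0.90) = −0.2·ln(0.1) = 0.4605 s.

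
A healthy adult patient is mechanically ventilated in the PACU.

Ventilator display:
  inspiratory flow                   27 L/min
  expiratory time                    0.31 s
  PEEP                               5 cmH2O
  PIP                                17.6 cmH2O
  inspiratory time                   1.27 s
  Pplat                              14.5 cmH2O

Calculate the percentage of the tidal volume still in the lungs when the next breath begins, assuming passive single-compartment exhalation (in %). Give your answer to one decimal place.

47.3

Flow: 27 L/min ÷ 60 = 0.45 L/s.
Vt = flow × Ti = 0.45 L/s × 1.27 s × 1000 mL/L = 571.5 mL.
R = (PIP − Pplat)/V̇ = (17.6 − 14.5) / 0.45 = 3.1/0.45 = 6.889 cmH2O·s/L.
C = Vt/(Pplat − PEEP) = 571.5 / (14.5 − 5) = 571.5/9.5 = 60.158 mL/cmH2O.
τ = R × C = 6.889 × 0.06016 L/cmH2O = 0.4144 s.
Fraction remaining at end-expiration = e^(−Te/τ) = e^(−0.31/0.4144) = 0.4733 → 47.33%.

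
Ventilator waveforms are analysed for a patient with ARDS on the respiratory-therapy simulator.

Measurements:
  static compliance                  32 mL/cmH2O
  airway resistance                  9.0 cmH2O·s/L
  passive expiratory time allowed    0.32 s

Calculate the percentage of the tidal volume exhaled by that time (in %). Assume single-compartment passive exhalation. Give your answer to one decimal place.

τ = R × C = 9.0 × 32 mL/cmH2O = 9.0 × 0.032 L/cmH2O = 0.288 s.
Passive exhalation: V(t)/V₀ = e^(−t/τ) = e^(−0.32/0.288) = 0.3292.
Fraction exhaled = 1 − 0.3292 = 0.6708 → 67.08%.

67.1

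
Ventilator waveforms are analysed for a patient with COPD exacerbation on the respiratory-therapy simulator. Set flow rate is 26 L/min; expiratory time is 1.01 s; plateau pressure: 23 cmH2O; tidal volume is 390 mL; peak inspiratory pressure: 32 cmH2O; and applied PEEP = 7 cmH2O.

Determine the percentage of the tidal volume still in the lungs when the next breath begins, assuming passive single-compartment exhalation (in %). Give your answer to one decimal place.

Flow: 26 L/min ÷ 60 = 0.4333 L/s.
R = (PIP − Pplat)/V̇ = (32 − 23) / 0.4333 = 9.0/0.4333 = 20.771 cmH2O·s/L.
C = Vt/(Pplat − PEEP) = 390.0 / (23 − 7) = 390.0/16.0 = 24.375 mL/cmH2O.
τ = R × C = 20.771 × 0.02438 L/cmH2O = 0.5064 s.
Fraction remaining at end-expiration = e^(−Te/τ) = e^(−1.01/0.5064) = 0.1361 → 13.61%.

13.6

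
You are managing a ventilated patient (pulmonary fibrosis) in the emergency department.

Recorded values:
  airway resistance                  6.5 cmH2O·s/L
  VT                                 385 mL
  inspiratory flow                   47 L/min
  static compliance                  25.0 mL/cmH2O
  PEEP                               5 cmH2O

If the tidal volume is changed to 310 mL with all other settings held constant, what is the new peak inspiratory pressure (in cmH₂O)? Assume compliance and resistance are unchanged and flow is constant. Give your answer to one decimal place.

Flow: 47 L/min ÷ 60 = 0.7833 L/s.
PIP = Vt/C + R·V̇ + PEEP (constant-flow equation of motion).
Only the elastic term changes: ΔPIP = ΔVt / C = (310 − 385) / 25.0 = -3.0 cmH2O.
Original PIP = 385/25.0 + 6.5×0.7833 + 5 = 25.491 cmH2O; new PIP = 25.491 + (-3.0) = 22.491 cmH2O.

22.5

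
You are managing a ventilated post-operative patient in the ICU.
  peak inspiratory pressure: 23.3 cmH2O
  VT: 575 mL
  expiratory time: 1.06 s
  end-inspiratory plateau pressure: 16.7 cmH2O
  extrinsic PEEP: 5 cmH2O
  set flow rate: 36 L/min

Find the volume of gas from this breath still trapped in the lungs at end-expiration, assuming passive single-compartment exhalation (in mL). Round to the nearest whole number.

Flow: 36 L/min ÷ 60 = 0.6 L/s.
R = (PIP − Pplat)/V̇ = (23.3 − 16.7) / 0.6 = 6.6/0.6 = 11.0 cmH2O·s/L.
C = Vt/(Pplat − PEEP) = 575.0 / (16.7 − 5) = 575.0/11.7 = 49.145 mL/cmH2O.
τ = R × C = 11.0 × 0.04915 L/cmH2O = 0.5407 s.
Fraction remaining = e^(−Te/τ) = e^(−1.06/0.5407) = 0.1408.
Trapped volume = 575.0 × 0.1408 = 80.96 mL.

81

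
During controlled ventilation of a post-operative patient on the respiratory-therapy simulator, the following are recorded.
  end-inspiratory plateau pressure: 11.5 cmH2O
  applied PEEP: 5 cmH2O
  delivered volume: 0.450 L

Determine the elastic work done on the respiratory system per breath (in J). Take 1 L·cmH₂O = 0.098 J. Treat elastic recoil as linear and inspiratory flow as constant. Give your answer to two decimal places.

0.14

Elastic work ≈ ½ × (Pplat − PEEP) × Vt = 0.5 × (11.5 − 5) × 0.450 L = 0.5 × 6.5 × 0.450 = 1.463 L·cmH2O.
× 0.098 J/(L·cmH2O) → 0.1434 J.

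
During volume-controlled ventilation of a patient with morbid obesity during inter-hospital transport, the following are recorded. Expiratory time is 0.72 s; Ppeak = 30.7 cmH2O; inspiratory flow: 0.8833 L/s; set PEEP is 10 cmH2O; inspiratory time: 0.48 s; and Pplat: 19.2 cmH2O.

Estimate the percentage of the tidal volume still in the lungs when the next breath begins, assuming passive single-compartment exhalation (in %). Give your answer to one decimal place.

Vt = flow × Ti = 0.8833 L/s × 0.48 s × 1000 mL/L = 423.98 mL.
R = (PIP − Pplat)/V̇ = (30.7 − 19.2) / 0.8833 = 11.5/0.8833 = 13.019 cmH2O·s/L.
C = Vt/(Pplat − PEEP) = 423.98 / (19.2 − 10) = 423.98/9.2 = 46.085 mL/cmH2O.
τ = R × C = 13.019 × 0.04609 L/cmH2O = 0.6 s.
Fraction remaining at end-expiration = e^(−Te/τ) = e^(−0.72/0.6) = 0.3012 → 30.12%.

30.1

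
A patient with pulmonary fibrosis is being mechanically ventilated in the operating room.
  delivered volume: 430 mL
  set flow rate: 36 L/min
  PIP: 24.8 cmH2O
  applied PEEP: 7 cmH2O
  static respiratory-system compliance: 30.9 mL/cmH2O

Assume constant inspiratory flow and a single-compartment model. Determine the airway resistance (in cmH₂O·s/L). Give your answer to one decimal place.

6.5

Flow: 36 L/min ÷ 60 = 0.6 L/s.
Equation of motion (constant flow): PIP = Vt/C + R·V̇ + PEEP.
R·V̇ = PIP − Vt/C − PEEP = 24.8 − 430/30.9 − 7 = 24.8 − 13.916 − 7 = 3.884 cmH2O.
R = 3.884 / 0.6 = 6.473 cmH2O·s/L.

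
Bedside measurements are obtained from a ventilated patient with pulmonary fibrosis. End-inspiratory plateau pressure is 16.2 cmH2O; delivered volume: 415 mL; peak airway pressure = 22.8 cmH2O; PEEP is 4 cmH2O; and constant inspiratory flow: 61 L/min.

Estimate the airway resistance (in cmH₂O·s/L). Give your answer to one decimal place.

6.5

Flow: 61 L/min ÷ 60 = 1.0167 L/s.
Raw = (PIP − Pplat) / flow = (22.8 − 16.2) / 1.0167 = 6.6 / 1.0167 = 6.492 cmH2O·s/L.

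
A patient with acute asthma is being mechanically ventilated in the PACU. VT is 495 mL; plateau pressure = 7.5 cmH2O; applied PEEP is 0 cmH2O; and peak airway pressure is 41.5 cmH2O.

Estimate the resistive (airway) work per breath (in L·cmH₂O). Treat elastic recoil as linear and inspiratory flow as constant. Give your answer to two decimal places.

With constant inspiratory flow the resistive pressure is constant at PIP − Pplat = 41.5 − 7.5 = 34.0 cmH2O, so resistive work = 34.0 × 0.495 = 16.83 L·cmH2O.

16.83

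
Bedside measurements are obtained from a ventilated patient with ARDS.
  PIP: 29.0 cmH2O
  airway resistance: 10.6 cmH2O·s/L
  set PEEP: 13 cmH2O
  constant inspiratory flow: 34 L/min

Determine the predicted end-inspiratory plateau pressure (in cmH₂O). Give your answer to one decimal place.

23.0

Flow: 34 L/min ÷ 60 = 0.5667 L/s.
Pplat = PIP − Raw × flow = 29.0 − 10.6 × 0.5667 = 29.0 − 6.007 = 22.993 cmH2O.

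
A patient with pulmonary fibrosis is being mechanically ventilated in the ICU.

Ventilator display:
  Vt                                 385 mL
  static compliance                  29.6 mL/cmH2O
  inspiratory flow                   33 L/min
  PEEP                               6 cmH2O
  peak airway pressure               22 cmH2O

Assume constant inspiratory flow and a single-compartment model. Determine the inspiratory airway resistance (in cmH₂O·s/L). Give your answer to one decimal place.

5.4

Flow: 33 L/min ÷ 60 = 0.55 L/s.
Equation of motion (constant flow): PIP = Vt/C + R·V̇ + PEEP.
R·V̇ = PIP − Vt/C − PEEP = 22 − 385/29.6 − 6 = 22 − 13.007 − 6 = 2.993 cmH2O.
R = 2.993 / 0.55 = 5.442 cmH2O·s/L.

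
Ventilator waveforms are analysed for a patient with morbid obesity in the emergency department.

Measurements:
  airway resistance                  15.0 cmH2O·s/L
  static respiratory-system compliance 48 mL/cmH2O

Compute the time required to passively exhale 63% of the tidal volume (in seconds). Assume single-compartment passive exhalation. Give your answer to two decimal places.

0.72

τ = R × C = 15.0 × 48 mL/cmH2O = 15.0 × 0.048 L/cmH2O = 0.72 s.
Exhaled fraction f = 1 − e^(−t/τ) → t = −τ·ln(1 − f) = −0.72·ln(0.37) = 0.7159 s.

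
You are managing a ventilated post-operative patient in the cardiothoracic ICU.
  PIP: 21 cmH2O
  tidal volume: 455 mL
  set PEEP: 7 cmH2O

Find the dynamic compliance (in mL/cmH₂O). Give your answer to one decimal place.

Dynamic compliance = Vt / (PIP − PEEP) = 455 / (21 − 7) = 455 / 14.0 = 32.5 mL/cmH2O.

32.5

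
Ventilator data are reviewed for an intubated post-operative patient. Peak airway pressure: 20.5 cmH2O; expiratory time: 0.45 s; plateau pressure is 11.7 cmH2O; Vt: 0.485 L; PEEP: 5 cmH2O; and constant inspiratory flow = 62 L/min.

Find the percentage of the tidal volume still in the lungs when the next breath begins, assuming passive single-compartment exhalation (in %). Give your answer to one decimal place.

Flow: 62 L/min ÷ 60 = 1.0333 L/s.
R = (PIP − Pplat)/V̇ = (20.5 − 11.7) / 1.0333 = 8.8/1.0333 = 8.516 cmH2O·s/L.
C = Vt/(Pplat − PEEP) = 485.0 / (11.7 − 5) = 485.0/6.7 = 72.388 mL/cmH2O.
τ = R × C = 8.516 × 0.07239 L/cmH2O = 0.6165 s.
Fraction remaining at end-expiration = e^(−Te/τ) = e^(−0.45/0.6165) = 0.4819 → 48.19%.

48.2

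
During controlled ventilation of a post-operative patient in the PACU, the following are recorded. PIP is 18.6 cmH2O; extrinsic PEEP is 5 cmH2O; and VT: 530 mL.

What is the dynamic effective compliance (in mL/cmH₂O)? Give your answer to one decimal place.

39.0

Dynamic compliance = Vt / (PIP − PEEP) = 530 / (18.6 − 5) = 530 / 13.6 = 38.971 mL/cmH2O.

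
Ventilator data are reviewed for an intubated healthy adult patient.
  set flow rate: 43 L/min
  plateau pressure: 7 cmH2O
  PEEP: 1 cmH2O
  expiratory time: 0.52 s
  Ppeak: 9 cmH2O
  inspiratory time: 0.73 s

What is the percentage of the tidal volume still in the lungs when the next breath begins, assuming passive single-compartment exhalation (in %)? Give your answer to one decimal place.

11.8

Flow: 43 L/min ÷ 60 = 0.7167 L/s.
Vt = flow × Ti = 0.7167 L/s × 0.73 s × 1000 mL/L = 523.19 mL.
R = (PIP − Pplat)/V̇ = (9 − 7) / 0.7167 = 2.0/0.7167 = 2.791 cmH2O·s/L.
C = Vt/(Pplat − PEEP) = 523.19 / (7 − 1) = 523.19/6.0 = 87.198 mL/cmH2O.
τ = R × C = 2.791 × 0.0872 L/cmH2O = 0.2434 s.
Fraction remaining at end-expiration = e^(−Te/τ) = e^(−0.52/0.2434) = 0.1181 → 11.81%.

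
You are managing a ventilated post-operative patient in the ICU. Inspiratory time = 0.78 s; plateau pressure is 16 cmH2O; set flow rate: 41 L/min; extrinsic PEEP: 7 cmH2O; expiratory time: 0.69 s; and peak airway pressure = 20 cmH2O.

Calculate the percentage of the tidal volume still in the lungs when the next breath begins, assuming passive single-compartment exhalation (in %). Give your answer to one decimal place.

Flow: 41 L/min ÷ 60 = 0.6833 L/s.
Vt = flow × Ti = 0.6833 L/s × 0.78 s × 1000 mL/L = 532.97 mL.
R = (PIP − Pplat)/V̇ = (20 − 16) / 0.6833 = 4.0/0.6833 = 5.854 cmH2O·s/L.
C = Vt/(Pplat − PEEP) = 532.97 / (16 − 7) = 532.97/9.0 = 59.219 mL/cmH2O.
τ = R × C = 5.854 × 0.05922 L/cmH2O = 0.3467 s.
Fraction remaining at end-expiration = e^(−Te/τ) = e^(−0.69/0.3467) = 0.1367 → 13.67%.

13.7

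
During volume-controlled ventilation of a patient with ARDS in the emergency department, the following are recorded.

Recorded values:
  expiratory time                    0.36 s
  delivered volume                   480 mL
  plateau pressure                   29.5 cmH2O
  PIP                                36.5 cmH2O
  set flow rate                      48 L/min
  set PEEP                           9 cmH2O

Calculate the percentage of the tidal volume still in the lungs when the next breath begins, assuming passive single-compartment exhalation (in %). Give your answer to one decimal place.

Flow: 48 L/min ÷ 60 = 0.8 L/s.
R = (PIP − Pplat)/V̇ = (36.5 − 29.5) / 0.8 = 7.0/0.8 = 8.75 cmH2O·s/L.
C = Vt/(Pplat − PEEP) = 480.0 / (29.5 − 9) = 480.0/20.5 = 23.415 mL/cmH2O.
τ = R × C = 8.75 × 0.02342 L/cmH2O = 0.2049 s.
Fraction remaining at end-expiration = e^(−Te/τ) = e^(−0.36/0.2049) = 0.1726 → 17.26%.

17.3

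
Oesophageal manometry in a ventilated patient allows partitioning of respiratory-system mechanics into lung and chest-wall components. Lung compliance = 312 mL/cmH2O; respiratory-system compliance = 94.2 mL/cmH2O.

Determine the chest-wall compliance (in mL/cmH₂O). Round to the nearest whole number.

135

1/Ccw = 1/Crs − 1/CL.
1/Ccw = 1/94.2 − 1/312 = 0.007411.
Ccw = 134.93 mL/cmH2O.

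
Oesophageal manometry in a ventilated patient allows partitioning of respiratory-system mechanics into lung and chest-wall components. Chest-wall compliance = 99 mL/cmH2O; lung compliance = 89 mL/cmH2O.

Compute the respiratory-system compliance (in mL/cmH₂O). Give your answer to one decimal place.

Lung and chest wall are elastances in series: 1/Crs = 1/CL + 1/Ccw.
1/Crs = 1/89 + 1/99 = 0.02134.
Crs = 46.86 mL/cmH2O.

46.9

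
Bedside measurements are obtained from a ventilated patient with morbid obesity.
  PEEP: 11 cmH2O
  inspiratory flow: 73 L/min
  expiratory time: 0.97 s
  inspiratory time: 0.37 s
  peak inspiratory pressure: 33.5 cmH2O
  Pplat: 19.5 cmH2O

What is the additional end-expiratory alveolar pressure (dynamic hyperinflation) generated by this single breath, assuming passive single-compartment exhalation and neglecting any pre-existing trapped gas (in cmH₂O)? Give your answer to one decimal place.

Flow: 73 L/min ÷ 60 = 1.2167 L/s.
Vt = flow × Ti = 1.2167 L/s × 0.37 s × 1000 mL/L = 450.18 mL.
R = (PIP − Pplat)/V̇ = (33.5 − 19.5) / 1.2167 = 14.0/1.2167 = 11.507 cmH2O·s/L.
C = Vt/(Pplat − PEEP) = 450.18 / (19.5 − 11) = 450.18/8.5 = 52.962 mL/cmH2O.
τ = R × C = 11.507 × 0.05296 L/cmH2O = 0.6094 s.
Fraction remaining = e^(−Te/τ) = e^(−0.97/0.6094) = 0.2036; trapped volume = 450.18 × 0.2036 = 91.657 mL.
Additional alveolar pressure from trapping ≈ V_trapped / C = 91.657 / 52.962 = 1.731 cmH2O.

1.7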